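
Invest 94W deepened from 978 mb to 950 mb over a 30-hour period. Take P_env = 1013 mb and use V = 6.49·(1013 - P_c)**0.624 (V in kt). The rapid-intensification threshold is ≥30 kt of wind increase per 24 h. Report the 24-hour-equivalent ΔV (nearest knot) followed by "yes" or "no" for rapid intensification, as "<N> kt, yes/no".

V₁: ΔP = 35, V ≈ 6.49 × 35^0.624 ≈ 59.67 kt.
V₂: ΔP = 63, V ≈ 6.49 × 63^0.624 ≈ 86.11 kt.
ΔV over 30 h = 26.44 kt → 24 h equivalent = 26.44 × 24/30 ≈ 21.15 kt.
21 kt < 30 kt ⇒ not rapid intensification.

21 kt, no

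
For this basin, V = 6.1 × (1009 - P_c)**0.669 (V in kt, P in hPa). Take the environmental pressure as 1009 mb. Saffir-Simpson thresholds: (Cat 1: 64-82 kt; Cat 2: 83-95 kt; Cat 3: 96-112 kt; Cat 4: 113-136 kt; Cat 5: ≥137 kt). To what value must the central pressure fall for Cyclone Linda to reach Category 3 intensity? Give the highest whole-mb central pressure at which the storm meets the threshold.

Category 3 begins at V = 96 kt.
Required ΔP = (96/6.1)^(1/0.669) = 15.738^1.495 ≈ 61.54 mb.
P_c ≤ 1009 − 61.54 = 947.46, so the highest integer P_c is 947 mb.

947 mb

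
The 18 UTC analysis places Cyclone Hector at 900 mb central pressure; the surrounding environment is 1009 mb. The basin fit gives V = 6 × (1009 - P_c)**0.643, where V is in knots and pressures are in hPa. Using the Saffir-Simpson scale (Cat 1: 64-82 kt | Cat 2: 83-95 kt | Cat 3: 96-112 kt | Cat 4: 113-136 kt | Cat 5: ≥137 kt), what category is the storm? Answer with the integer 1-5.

ΔP = 1009 − 900 = 109 mb.
V ≈ 6 × 109^0.643 = 6 × 20.42 ≈ 123 kt.
123 kt falls in the Category 4 band.

4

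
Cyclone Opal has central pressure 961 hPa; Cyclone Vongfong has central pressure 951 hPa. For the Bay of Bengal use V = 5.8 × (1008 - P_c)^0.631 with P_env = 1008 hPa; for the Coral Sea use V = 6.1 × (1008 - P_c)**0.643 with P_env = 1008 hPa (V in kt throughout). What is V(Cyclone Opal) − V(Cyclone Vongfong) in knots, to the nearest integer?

Cyclone Opal: ΔP = 47; V ≈ 5.8 × 47^0.631 ≈ 65.84 kt.
Cyclone Vongfong: ΔP = 57; V ≈ 6.1 × 57^0.643 ≈ 82.10 kt.
Difference ≈ 65.84 − 82.10 = -16.26 → -16 kt.

-16 kt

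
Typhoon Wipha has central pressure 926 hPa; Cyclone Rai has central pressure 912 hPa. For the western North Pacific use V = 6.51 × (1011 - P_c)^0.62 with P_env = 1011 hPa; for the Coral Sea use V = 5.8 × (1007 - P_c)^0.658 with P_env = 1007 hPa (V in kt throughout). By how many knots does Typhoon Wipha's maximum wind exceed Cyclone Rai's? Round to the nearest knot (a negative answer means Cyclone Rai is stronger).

-14 kt

Typhoon Wipha: ΔP = 85; V ≈ 6.51 × 85^0.62 ≈ 102.29 kt.
Cyclone Rai: ΔP = 95; V ≈ 5.8 × 95^0.658 ≈ 116.08 kt.
Difference ≈ 102.29 − 116.08 = -13.79 → -14 kt.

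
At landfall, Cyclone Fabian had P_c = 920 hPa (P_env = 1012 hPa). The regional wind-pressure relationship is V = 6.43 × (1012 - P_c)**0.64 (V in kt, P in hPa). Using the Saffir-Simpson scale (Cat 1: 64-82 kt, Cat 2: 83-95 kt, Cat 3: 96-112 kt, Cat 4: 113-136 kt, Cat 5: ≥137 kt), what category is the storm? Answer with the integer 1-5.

ΔP = 1012 − 920 = 92 hPa.
V ≈ 6.43 × 92^0.64 = 6.43 × 18.06 ≈ 116 kt.
116 kt falls in the Category 4 band.

4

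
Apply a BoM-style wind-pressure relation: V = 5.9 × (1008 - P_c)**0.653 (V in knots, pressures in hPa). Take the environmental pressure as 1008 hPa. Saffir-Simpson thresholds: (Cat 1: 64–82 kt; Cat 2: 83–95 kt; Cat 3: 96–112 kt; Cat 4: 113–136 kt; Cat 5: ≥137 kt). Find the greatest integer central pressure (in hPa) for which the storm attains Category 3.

936 hPa

Category 3 begins at V = 96 kt.
Required ΔP = (96/5.9)^(1/0.653) = 16.271^1.531 ≈ 71.64 hPa.
P_c ≤ 1008 − 71.64 = 936.36, so the highest integer P_c is 936 hPa.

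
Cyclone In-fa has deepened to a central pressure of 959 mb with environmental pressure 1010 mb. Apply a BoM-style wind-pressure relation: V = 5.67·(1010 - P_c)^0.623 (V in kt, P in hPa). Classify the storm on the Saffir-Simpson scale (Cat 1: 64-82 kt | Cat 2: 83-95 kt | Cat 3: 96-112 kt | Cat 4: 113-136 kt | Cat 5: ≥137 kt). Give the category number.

ΔP = 1010 − 959 = 51 mb.
V ≈ 5.67 × 51^0.623 = 5.67 × 11.58 ≈ 66 kt.
66 kt falls in the Category 1 band.

1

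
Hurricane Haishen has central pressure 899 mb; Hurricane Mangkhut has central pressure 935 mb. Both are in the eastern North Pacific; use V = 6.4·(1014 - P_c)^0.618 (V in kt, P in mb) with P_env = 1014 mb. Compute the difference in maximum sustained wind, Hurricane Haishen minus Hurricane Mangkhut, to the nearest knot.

25 kt

Hurricane Haishen: ΔP = 115; V ≈ 6.4 × 115^0.618 ≈ 120.14 kt.
Hurricane Mangkhut: ΔP = 79; V ≈ 6.4 × 79^0.618 ≈ 95.26 kt.
Difference ≈ 120.14 − 95.26 = 24.88 → 25 kt.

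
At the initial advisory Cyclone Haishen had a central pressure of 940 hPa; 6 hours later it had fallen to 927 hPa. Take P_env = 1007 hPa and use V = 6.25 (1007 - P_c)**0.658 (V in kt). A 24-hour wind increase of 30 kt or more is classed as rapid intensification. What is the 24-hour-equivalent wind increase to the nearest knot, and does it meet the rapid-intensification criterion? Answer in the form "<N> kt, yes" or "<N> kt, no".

V₁: ΔP = 67, V ≈ 6.25 × 67^0.658 ≈ 99.41 kt.
V₂: ΔP = 80, V ≈ 6.25 × 80^0.658 ≈ 111.72 kt.
ΔV over 6 h = 12.31 kt → 24 h equivalent = 12.31 × 24/6 ≈ 49.24 kt.
49 kt ≥ 30 kt ⇒ rapid intensification.

49 kt, yes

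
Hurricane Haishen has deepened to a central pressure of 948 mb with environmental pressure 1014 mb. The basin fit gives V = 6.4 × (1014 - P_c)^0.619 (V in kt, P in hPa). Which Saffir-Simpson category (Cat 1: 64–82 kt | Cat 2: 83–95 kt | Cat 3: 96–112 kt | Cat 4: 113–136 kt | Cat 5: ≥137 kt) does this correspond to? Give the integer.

ΔP = 1014 − 948 = 66 mb.
V ≈ 6.4 × 66^0.619 = 6.4 × 13.38 ≈ 86 kt.
86 kt falls in the Category 2 band.

2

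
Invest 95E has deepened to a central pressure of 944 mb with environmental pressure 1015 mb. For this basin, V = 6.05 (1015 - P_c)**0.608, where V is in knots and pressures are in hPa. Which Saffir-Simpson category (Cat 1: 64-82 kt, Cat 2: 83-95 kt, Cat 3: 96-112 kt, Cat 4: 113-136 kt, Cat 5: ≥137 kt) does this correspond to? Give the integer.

ΔP = 1015 − 944 = 71 mb.
V ≈ 6.05 × 71^0.608 = 6.05 × 13.35 ≈ 81 kt.
81 kt falls in the Category 1 band.

1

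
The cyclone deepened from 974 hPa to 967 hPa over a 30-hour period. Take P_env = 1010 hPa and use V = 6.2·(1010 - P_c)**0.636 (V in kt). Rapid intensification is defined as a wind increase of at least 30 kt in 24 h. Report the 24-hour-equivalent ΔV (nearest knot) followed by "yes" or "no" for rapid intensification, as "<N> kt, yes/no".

6 kt, no

V₁: ΔP = 36, V ≈ 6.2 × 36^0.636 ≈ 60.56 kt.
V₂: ΔP = 43, V ≈ 6.2 × 43^0.636 ≈ 67.81 kt.
ΔV over 30 h = 7.25 kt → 24 h equivalent = 7.25 × 24/30 ≈ 5.80 kt.
6 kt < 30 kt ⇒ not rapid intensification.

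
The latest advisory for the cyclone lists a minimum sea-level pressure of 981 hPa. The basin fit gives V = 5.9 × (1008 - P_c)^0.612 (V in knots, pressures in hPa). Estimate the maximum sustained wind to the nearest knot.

ΔP = 1008 − 981 = 27 hPa.
27^0.612 ≈ 7.516.
V ≈ 5.9 × 7.516 ≈ 44.3 kt.

44 kt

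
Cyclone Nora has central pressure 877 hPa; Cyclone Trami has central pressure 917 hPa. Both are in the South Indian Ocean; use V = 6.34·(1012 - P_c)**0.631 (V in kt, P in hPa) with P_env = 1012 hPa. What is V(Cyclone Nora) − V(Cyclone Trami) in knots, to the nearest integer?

28 kt

Cyclone Nora: ΔP = 135; V ≈ 6.34 × 135^0.631 ≈ 140.07 kt.
Cyclone Trami: ΔP = 95; V ≈ 6.34 × 95^0.631 ≈ 112.21 kt.
Difference ≈ 140.07 − 112.21 = 27.86 → 28 kt.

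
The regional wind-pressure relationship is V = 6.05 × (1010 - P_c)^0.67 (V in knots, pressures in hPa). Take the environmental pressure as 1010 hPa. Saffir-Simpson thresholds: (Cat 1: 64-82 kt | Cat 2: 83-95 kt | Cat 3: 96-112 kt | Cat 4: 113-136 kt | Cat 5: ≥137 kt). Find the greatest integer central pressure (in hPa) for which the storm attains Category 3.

Category 3 begins at V = 96 kt.
Required ΔP = (96/6.05)^(1/0.67) = 15.868^1.493 ≈ 61.92 hPa.
P_c ≤ 1010 − 61.92 = 948.08, so the highest integer P_c is 948 hPa.

948 hPa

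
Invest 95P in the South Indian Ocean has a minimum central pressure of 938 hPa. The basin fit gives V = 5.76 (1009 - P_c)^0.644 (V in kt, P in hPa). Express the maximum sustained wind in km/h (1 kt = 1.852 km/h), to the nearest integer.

ΔP = 1009 − 938 = 71 hPa.
V ≈ 5.76 × 71^0.644 = 5.76 × 15.567 ≈ 89.667 kt.
89.667 × 1.852 ≈ 166.06 km/h → 166 km/h.

166 km/h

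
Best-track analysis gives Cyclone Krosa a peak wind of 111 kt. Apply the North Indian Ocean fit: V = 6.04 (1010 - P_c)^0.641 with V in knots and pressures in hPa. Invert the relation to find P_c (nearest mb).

ΔP = (V / 6.04)^(1/0.641) = (111/6.04)^1.560.
111/6.04 = 18.377; 18.377^1.560 ≈ 93.84 mb.
P_c = 1010 − 93.84 = 916.16 ≈ 916 mb.

916 mb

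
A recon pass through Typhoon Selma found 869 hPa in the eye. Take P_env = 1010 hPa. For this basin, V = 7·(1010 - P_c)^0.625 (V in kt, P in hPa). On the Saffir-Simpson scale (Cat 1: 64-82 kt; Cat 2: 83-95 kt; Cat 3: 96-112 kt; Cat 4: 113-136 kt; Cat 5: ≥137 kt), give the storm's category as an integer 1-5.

5

ΔP = 1010 − 869 = 141 hPa.
V ≈ 7 × 141^0.625 = 7 × 22.04 ≈ 154 kt.
154 kt falls in the Category 5 band.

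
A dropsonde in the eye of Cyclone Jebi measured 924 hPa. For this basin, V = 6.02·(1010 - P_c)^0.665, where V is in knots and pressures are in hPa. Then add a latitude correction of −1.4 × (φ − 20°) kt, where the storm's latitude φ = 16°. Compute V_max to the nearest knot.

ΔP = 1010 − 924 = 86 hPa.
86^0.665 ≈ 19.339.
V ≈ 6.02 × 19.339 ≈ 116.4 kt.
Latitude correction: −1.4 × (16 − 20) = 5.6 kt.
Corrected V ≈ 122 kt → 122 kt.

122 kt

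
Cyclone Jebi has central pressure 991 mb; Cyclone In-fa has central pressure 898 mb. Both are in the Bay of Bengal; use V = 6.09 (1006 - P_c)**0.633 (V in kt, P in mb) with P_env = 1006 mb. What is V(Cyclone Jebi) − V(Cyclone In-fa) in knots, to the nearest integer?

Cyclone Jebi: ΔP = 15; V ≈ 6.09 × 15^0.633 ≈ 33.81 kt.
Cyclone In-fa: ΔP = 108; V ≈ 6.09 × 108^0.633 ≈ 117.97 kt.
Difference ≈ 33.81 − 117.97 = -84.16 → -84 kt.

-84 kt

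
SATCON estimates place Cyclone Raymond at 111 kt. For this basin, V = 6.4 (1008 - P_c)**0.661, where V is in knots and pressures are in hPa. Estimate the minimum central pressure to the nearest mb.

933 mb

ΔP = (V / 6.4)^(1/0.661) = (111/6.4)^1.513.
111/6.4 = 17.344; 17.344^1.513 ≈ 74.93 mb.
P_c = 1008 − 74.93 = 933.07 ≈ 933 mb.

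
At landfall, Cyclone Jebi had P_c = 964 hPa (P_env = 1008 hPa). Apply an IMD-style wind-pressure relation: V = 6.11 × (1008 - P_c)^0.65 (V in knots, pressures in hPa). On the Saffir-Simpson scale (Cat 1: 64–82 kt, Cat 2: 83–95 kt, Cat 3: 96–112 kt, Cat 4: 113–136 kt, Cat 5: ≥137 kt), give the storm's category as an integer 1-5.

1

ΔP = 1008 − 964 = 44 hPa.
V ≈ 6.11 × 44^0.65 = 6.11 × 11.70 ≈ 71 kt.
71 kt falls in the Category 1 band.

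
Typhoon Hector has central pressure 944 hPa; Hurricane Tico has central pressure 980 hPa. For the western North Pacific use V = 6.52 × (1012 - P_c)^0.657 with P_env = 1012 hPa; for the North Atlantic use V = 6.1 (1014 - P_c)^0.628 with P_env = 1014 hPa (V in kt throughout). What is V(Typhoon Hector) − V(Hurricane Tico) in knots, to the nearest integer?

48 kt

Typhoon Hector: ΔP = 68; V ≈ 6.52 × 68^0.657 ≈ 104.28 kt.
Hurricane Tico: ΔP = 34; V ≈ 6.1 × 34^0.628 ≈ 55.86 kt.
Difference ≈ 104.28 − 55.86 = 48.42 → 48 kt.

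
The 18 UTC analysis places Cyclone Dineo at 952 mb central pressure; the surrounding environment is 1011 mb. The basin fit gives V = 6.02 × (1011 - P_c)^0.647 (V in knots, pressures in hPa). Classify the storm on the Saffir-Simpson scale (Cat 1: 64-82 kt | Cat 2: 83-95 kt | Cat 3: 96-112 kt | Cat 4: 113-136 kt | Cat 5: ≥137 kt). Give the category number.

2

ΔP = 1011 − 952 = 59 mb.
V ≈ 6.02 × 59^0.647 = 6.02 × 13.99 ≈ 84 kt.
84 kt falls in the Category 2 band.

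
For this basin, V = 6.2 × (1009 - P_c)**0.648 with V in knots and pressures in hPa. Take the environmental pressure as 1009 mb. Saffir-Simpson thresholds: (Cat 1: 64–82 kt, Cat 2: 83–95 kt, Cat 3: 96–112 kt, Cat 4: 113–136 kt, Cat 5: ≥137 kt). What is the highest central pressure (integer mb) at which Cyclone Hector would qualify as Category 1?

Category 1 begins at V = 64 kt.
Required ΔP = (64/6.2)^(1/0.648) = 10.323^1.543 ≈ 36.68 mb.
P_c ≤ 1009 − 36.68 = 972.32, so the highest integer P_c is 972 mb.

972 mb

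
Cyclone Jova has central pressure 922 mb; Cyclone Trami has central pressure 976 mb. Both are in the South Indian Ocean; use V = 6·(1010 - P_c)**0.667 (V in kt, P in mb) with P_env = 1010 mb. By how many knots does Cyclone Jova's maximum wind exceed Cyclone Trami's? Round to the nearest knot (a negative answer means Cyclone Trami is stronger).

Cyclone Jova: ΔP = 88; V ≈ 6 × 88^0.667 ≈ 118.88 kt.
Cyclone Trami: ΔP = 34; V ≈ 6 × 34^0.667 ≈ 63.04 kt.
Difference ≈ 118.88 − 63.04 = 55.84 → 56 kt.

56 kt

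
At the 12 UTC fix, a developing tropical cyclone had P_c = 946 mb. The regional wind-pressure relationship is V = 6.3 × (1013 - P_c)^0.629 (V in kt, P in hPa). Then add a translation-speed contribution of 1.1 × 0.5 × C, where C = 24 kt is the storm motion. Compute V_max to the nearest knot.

ΔP = 1013 − 946 = 67 mb.
67^0.629 ≈ 14.080.
V ≈ 6.3 × 14.080 ≈ 88.7 kt.
Translation term: 1.1 × 0.5 × 24 = 13.2 kt.
Corrected V ≈ 101.9 kt → 102 kt.

102 kt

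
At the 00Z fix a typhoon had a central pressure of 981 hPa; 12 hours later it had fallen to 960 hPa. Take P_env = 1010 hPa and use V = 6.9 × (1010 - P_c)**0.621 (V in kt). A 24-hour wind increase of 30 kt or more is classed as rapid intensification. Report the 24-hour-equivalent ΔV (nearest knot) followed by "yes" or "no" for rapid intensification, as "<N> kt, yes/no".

45 kt, yes

V₁: ΔP = 29, V ≈ 6.9 × 29^0.621 ≈ 55.85 kt.
V₂: ΔP = 50, V ≈ 6.9 × 50^0.621 ≈ 78.33 kt.
ΔV over 12 h = 22.48 kt → 24 h equivalent = 22.48 × 24/12 ≈ 44.96 kt.
45 kt ≥ 30 kt ⇒ rapid intensification.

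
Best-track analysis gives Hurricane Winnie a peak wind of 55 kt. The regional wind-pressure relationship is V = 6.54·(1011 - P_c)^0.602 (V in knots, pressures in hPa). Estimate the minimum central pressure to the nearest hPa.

977 hPa

ΔP = (V / 6.54)^(1/0.602) = (55/6.54)^1.661.
55/6.54 = 8.410; 8.410^1.661 ≈ 34.37 hPa.
P_c = 1011 − 34.37 = 976.63 ≈ 977 hPa.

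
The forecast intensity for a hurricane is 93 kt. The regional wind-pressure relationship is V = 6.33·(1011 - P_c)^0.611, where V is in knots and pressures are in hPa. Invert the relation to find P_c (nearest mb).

ΔP = (V / 6.33)^(1/0.611) = (93/6.33)^1.637.
93/6.33 = 14.692; 14.692^1.637 ≈ 81.30 mb.
P_c = 1011 − 81.30 = 929.70 ≈ 930 mb.

930 mb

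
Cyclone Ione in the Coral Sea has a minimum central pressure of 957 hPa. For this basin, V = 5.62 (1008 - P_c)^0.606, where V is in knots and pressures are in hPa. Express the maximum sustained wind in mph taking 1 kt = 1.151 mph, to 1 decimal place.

ΔP = 1008 − 957 = 51 hPa.
V ≈ 5.62 × 51^0.606 = 5.62 × 10.834 ≈ 60.887 kt.
60.887 × 1.151 ≈ 70.08 mph → 70.1 mph.

70.1 mph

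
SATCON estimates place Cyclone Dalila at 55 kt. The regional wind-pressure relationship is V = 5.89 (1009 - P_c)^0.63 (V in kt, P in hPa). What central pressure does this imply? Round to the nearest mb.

974 mb

ΔP = (V / 5.89)^(1/0.63) = (55/5.89)^1.587.
55/5.89 = 9.338; 9.338^1.587 ≈ 34.68 mb.
P_c = 1009 − 34.68 = 974.32 ≈ 974 mb.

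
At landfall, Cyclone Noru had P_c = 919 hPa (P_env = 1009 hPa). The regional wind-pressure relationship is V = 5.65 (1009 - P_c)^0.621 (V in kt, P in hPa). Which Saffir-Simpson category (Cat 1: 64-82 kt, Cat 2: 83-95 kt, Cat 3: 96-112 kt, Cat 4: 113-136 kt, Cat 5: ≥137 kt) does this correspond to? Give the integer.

ΔP = 1009 − 919 = 90 hPa.
V ≈ 5.65 × 90^0.621 = 5.65 × 16.35 ≈ 92 kt.
92 kt falls in the Category 2 band.

2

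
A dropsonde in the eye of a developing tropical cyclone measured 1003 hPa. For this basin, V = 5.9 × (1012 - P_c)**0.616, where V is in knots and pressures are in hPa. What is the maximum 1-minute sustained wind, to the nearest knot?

ΔP = 1012 − 1003 = 9 hPa.
9^0.616 ≈ 3.871.
V ≈ 5.9 × 3.871 ≈ 22.8 kt.

23 kt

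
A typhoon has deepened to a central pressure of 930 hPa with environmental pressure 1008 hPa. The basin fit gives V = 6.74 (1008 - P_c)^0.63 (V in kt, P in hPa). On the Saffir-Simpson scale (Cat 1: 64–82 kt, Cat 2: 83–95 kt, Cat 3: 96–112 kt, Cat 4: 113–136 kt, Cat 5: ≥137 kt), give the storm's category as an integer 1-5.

ΔP = 1008 − 930 = 78 hPa.
V ≈ 6.74 × 78^0.63 = 6.74 × 15.56 ≈ 105 kt.
105 kt falls in the Category 3 band.

3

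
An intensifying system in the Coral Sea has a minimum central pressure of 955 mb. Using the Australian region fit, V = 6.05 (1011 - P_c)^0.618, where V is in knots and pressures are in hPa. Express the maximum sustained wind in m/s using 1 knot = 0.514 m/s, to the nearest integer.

ΔP = 1011 − 955 = 56 mb.
V ≈ 6.05 × 56^0.618 = 6.05 × 12.033 ≈ 72.801 kt.
72.801 × 0.514 ≈ 37.42 m/s → 37 m/s.

37 m/s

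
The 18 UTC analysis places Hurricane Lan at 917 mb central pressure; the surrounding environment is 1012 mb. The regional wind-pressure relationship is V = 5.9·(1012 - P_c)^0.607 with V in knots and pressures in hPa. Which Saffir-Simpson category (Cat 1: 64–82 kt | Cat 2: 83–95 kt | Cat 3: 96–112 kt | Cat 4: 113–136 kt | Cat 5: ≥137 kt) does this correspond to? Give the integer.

ΔP = 1012 − 917 = 95 mb.
V ≈ 5.9 × 95^0.607 = 5.9 × 15.87 ≈ 94 kt.
94 kt falls in the Category 2 band.

2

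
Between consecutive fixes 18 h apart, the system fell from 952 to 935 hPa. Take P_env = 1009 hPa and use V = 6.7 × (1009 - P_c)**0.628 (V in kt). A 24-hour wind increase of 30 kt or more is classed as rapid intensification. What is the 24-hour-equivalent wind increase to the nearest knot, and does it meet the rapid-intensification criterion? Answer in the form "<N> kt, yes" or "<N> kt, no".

20 kt, no

V₁: ΔP = 57, V ≈ 6.7 × 57^0.628 ≈ 84.87 kt.
V₂: ΔP = 74, V ≈ 6.7 × 74^0.628 ≈ 99.99 kt.
ΔV over 18 h = 15.12 kt → 24 h equivalent = 15.12 × 24/18 ≈ 20.16 kt.
20 kt < 30 kt ⇒ not rapid intensification.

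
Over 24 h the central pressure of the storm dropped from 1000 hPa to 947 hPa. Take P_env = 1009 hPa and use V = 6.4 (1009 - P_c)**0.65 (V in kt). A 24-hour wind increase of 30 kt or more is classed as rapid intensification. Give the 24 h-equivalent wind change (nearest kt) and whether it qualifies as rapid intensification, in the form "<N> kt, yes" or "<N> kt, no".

67 kt, yes

V₁: ΔP = 9, V ≈ 6.4 × 9^0.65 ≈ 26.70 kt.
V₂: ΔP = 62, V ≈ 6.4 × 62^0.65 ≈ 93.59 kt.
ΔV over 24 h = 66.89 kt → 24 h equivalent = 66.89 × 24/24 ≈ 66.89 kt.
67 kt ≥ 30 kt ⇒ rapid intensification.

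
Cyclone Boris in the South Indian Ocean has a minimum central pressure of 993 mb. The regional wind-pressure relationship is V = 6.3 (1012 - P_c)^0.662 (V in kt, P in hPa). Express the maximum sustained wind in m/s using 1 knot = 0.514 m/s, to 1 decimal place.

ΔP = 1012 − 993 = 19 mb.
V ≈ 6.3 × 19^0.662 = 6.3 × 7.023 ≈ 44.246 kt.
44.246 × 0.514 ≈ 22.74 m/s → 22.7 m/s.

22.7 m/s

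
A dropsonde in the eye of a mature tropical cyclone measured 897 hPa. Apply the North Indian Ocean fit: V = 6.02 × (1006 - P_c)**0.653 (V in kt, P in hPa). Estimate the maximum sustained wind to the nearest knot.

129 kt

ΔP = 1006 − 897 = 109 hPa.
109^0.653 ≈ 21.401.
V ≈ 6.02 × 21.401 ≈ 128.8 kt.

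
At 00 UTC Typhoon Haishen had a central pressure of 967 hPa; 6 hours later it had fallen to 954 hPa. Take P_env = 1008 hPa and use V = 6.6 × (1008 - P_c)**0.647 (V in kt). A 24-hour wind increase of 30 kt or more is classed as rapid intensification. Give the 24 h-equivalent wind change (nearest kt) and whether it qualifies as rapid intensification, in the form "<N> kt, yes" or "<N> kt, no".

V₁: ΔP = 41, V ≈ 6.6 × 41^0.647 ≈ 72.95 kt.
V₂: ΔP = 54, V ≈ 6.6 × 54^0.647 ≈ 87.18 kt.
ΔV over 6 h = 14.23 kt → 24 h equivalent = 14.23 × 24/6 ≈ 56.92 kt.
57 kt ≥ 30 kt ⇒ rapid intensification.

57 kt, yes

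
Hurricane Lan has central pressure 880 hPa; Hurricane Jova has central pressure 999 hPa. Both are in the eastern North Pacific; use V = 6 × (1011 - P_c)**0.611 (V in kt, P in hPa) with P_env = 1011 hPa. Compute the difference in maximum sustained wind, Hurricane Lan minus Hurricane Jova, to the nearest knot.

91 kt

Hurricane Lan: ΔP = 131; V ≈ 6 × 131^0.611 ≈ 117.98 kt.
Hurricane Jova: ΔP = 12; V ≈ 6 × 12^0.611 ≈ 27.39 kt.
Difference ≈ 117.98 − 27.39 = 90.59 → 91 kt.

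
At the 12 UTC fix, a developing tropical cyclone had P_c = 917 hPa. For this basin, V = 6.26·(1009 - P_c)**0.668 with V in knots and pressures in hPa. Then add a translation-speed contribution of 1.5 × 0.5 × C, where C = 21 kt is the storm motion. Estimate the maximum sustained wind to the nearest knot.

144 kt

ΔP = 1009 − 917 = 92 hPa.
92^0.668 ≈ 20.503.
V ≈ 6.26 × 20.503 ≈ 128.3 kt.
Translation term: 1.5 × 0.5 × 21 = 15.75 kt.
Corrected V ≈ 144.05 kt → 144 kt.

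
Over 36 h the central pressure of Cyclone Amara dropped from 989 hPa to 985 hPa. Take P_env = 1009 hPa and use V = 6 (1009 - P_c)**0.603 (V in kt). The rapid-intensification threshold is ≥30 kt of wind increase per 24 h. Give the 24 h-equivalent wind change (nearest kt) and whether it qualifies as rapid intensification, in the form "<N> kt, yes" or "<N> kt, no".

3 kt, no

V₁: ΔP = 20, V ≈ 6 × 20^0.603 ≈ 36.53 kt.
V₂: ΔP = 24, V ≈ 6 × 24^0.603 ≈ 40.78 kt.
ΔV over 36 h = 4.25 kt → 24 h equivalent = 4.25 × 24/36 ≈ 2.83 kt.
3 kt < 30 kt ⇒ not rapid intensification.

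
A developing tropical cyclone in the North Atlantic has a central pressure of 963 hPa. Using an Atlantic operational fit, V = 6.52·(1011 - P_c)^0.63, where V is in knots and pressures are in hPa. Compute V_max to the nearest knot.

ΔP = 1011 − 963 = 48 hPa.
48^0.63 ≈ 11.460.
V ≈ 6.52 × 11.460 ≈ 74.7 kt.

75 kt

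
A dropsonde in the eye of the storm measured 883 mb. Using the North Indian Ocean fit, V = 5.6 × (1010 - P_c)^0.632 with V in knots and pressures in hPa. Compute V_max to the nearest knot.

120 kt

ΔP = 1010 − 883 = 127 mb.
127^0.632 ≈ 21.360.
V ≈ 5.6 × 21.360 ≈ 119.6 kt.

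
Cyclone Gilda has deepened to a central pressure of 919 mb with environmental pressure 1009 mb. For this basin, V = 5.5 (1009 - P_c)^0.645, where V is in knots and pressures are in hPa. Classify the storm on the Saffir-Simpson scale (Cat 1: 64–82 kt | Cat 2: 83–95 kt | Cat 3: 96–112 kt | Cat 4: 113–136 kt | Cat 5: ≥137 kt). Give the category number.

3

ΔP = 1009 − 919 = 90 mb.
V ≈ 5.5 × 90^0.645 = 5.5 × 18.22 ≈ 100 kt.
100 kt falls in the Category 3 band.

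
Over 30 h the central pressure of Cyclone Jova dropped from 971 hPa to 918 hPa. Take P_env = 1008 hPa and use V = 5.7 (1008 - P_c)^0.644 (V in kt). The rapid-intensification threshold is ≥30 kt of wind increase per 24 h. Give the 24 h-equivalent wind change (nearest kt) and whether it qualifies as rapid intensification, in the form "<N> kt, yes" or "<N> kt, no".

36 kt, yes

V₁: ΔP = 37, V ≈ 5.7 × 37^0.644 ≈ 58.32 kt.
V₂: ΔP = 90, V ≈ 5.7 × 90^0.644 ≈ 103.37 kt.
ΔV over 30 h = 45.05 kt → 24 h equivalent = 45.05 × 24/30 ≈ 36.04 kt.
36 kt ≥ 30 kt ⇒ rapid intensification.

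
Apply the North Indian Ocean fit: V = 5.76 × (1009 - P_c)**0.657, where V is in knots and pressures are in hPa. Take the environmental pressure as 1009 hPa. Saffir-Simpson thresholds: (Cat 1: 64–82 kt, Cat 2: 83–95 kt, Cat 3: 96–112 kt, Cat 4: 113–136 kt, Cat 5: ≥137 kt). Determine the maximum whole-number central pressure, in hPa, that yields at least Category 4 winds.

Category 4 begins at V = 113 kt.
Required ΔP = (113/5.76)^(1/0.657) = 19.618^1.522 ≈ 92.79 hPa.
P_c ≤ 1009 − 92.79 = 916.21, so the highest integer P_c is 916 hPa.

916 hPa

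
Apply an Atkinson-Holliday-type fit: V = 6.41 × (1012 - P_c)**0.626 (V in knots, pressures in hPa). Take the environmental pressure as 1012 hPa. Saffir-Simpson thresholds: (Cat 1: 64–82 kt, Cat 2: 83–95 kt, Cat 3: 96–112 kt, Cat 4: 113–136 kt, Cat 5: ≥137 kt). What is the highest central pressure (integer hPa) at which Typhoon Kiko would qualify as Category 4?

914 hPa

Category 4 begins at V = 113 kt.
Required ΔP = (113/6.41)^(1/0.626) = 17.629^1.597 ≈ 97.90 hPa.
P_c ≤ 1012 − 97.90 = 914.10, so the highest integer P_c is 914 hPa.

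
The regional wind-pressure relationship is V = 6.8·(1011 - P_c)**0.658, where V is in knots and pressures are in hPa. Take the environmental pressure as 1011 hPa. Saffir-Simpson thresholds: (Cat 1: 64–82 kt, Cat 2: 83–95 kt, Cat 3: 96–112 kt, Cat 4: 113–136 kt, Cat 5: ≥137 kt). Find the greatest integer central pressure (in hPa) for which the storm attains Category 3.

Category 3 begins at V = 96 kt.
Required ΔP = (96/6.8)^(1/0.658) = 14.118^1.520 ≈ 55.89 hPa.
P_c ≤ 1011 − 55.89 = 955.11, so the highest integer P_c is 955 hPa.

955 hPa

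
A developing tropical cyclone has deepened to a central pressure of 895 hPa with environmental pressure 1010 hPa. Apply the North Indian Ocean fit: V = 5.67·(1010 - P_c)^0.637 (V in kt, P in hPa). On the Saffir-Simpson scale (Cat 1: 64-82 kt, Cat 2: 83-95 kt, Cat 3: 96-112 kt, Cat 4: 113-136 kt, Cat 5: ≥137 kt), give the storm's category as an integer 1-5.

4

ΔP = 1010 − 895 = 115 hPa.
V ≈ 5.67 × 115^0.637 = 5.67 × 20.54 ≈ 116 kt.
116 kt falls in the Category 4 band.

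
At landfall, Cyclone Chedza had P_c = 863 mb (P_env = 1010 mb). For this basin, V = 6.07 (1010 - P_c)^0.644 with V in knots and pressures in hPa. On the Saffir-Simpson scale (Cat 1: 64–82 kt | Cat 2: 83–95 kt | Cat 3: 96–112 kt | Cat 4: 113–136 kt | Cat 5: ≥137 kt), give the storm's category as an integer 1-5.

5

ΔP = 1010 − 863 = 147 mb.
V ≈ 6.07 × 147^0.644 = 6.07 × 24.87 ≈ 151 kt.
151 kt falls in the Category 5 band.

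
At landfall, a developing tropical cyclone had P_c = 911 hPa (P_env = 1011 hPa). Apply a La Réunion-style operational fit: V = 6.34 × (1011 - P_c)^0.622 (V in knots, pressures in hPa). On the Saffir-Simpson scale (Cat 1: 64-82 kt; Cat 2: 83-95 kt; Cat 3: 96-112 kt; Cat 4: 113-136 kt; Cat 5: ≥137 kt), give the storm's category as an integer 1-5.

ΔP = 1011 − 911 = 100 hPa.
V ≈ 6.34 × 100^0.622 = 6.34 × 17.54 ≈ 111 kt.
111 kt falls in the Category 3 band.

3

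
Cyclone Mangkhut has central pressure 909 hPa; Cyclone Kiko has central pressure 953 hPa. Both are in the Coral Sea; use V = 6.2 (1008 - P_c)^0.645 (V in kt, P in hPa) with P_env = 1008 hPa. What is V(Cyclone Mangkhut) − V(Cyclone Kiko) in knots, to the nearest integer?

Cyclone Mangkhut: ΔP = 99; V ≈ 6.2 × 99^0.645 ≈ 120.11 kt.
Cyclone Kiko: ΔP = 55; V ≈ 6.2 × 55^0.645 ≈ 82.21 kt.
Difference ≈ 120.11 − 82.21 = 37.90 → 38 kt.

38 kt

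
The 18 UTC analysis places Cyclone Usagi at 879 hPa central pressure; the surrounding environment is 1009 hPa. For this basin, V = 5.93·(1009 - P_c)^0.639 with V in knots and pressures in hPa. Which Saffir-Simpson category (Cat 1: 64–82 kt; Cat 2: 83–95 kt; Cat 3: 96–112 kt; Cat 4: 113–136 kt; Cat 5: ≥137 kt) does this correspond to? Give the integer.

4

ΔP = 1009 − 879 = 130 hPa.
V ≈ 5.93 × 130^0.639 = 5.93 × 22.43 ≈ 133 kt.
133 kt falls in the Category 4 band.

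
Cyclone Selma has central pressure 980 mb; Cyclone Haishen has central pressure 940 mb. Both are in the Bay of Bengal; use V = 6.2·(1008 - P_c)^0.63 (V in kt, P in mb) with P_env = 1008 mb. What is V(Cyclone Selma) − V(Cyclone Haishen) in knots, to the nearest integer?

-38 kt

Cyclone Selma: ΔP = 28; V ≈ 6.2 × 28^0.63 ≈ 50.59 kt.
Cyclone Haishen: ΔP = 68; V ≈ 6.2 × 68^0.63 ≈ 88.49 kt.
Difference ≈ 50.59 − 88.49 = -37.90 → -38 kt.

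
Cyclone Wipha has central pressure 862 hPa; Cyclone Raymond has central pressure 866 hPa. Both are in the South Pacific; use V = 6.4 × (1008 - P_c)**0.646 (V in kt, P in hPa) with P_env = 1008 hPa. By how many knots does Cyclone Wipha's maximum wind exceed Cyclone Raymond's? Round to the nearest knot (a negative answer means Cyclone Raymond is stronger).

3 kt

Cyclone Wipha: ΔP = 146; V ≈ 6.4 × 146^0.646 ≈ 160.09 kt.
Cyclone Raymond: ΔP = 142; V ≈ 6.4 × 142^0.646 ≈ 157.24 kt.
Difference ≈ 160.09 − 157.24 = 2.85 → 3 kt.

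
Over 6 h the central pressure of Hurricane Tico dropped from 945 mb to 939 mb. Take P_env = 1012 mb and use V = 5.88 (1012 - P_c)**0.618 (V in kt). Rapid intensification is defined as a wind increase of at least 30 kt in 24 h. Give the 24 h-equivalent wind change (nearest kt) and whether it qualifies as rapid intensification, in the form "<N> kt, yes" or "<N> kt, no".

17 kt, no

V₁: ΔP = 67, V ≈ 5.88 × 67^0.618 ≈ 79.05 kt.
V₂: ΔP = 73, V ≈ 5.88 × 73^0.618 ≈ 83.35 kt.
ΔV over 6 h = 4.30 kt → 24 h equivalent = 4.30 × 24/6 ≈ 17.20 kt.
17 kt < 30 kt ⇒ not rapid intensification.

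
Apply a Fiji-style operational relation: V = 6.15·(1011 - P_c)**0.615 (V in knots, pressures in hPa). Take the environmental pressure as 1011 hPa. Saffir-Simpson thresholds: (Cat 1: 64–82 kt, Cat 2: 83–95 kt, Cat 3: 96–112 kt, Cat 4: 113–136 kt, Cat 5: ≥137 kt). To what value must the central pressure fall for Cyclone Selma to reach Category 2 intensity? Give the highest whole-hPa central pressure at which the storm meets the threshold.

Category 2 begins at V = 83 kt.
Required ΔP = (83/6.15)^(1/0.615) = 13.496^1.626 ≈ 68.82 hPa.
P_c ≤ 1011 − 68.82 = 942.18, so the highest integer P_c is 942 hPa.

942 hPa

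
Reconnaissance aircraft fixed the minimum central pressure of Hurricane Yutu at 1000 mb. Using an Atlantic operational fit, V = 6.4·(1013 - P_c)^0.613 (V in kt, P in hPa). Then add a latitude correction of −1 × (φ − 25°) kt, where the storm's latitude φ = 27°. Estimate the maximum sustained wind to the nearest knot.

29 kt

ΔP = 1013 − 1000 = 13 mb.
13^0.613 ≈ 4.818.
V ≈ 6.4 × 4.818 ≈ 30.8 kt.
Latitude correction: −1 × (27 − 25) = -2 kt.
Corrected V ≈ 28.8 kt → 29 kt.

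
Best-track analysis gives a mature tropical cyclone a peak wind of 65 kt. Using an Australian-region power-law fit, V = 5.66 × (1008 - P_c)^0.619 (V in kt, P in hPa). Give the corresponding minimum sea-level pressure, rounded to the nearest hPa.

956 hPa

ΔP = (V / 5.66)^(1/0.619) = (65/5.66)^1.616.
65/5.66 = 11.484; 11.484^1.616 ≈ 51.59 hPa.
P_c = 1008 − 51.59 = 956.41 ≈ 956 hPa.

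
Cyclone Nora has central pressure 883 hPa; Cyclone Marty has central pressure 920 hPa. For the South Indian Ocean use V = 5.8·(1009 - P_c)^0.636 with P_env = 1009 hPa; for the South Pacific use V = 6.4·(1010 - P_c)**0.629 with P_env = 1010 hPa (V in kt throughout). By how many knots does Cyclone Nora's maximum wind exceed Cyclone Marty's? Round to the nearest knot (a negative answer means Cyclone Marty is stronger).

17 kt

Cyclone Nora: ΔP = 126; V ≈ 5.8 × 126^0.636 ≈ 125.68 kt.
Cyclone Marty: ΔP = 90; V ≈ 6.4 × 90^0.629 ≈ 108.49 kt.
Difference ≈ 125.68 − 108.49 = 17.19 → 17 kt.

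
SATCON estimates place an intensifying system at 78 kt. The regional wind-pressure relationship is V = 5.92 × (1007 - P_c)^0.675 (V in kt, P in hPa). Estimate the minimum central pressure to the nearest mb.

ΔP = (V / 5.92)^(1/0.675) = (78/5.92)^1.481.
78/5.92 = 13.176; 13.176^1.481 ≈ 45.60 mb.
P_c = 1007 − 45.60 = 961.40 ≈ 961 mb.

961 mb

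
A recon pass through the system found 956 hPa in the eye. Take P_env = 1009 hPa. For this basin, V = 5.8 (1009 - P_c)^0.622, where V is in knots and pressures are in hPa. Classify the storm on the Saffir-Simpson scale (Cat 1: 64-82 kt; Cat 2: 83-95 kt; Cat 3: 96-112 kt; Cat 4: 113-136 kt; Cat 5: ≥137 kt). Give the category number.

ΔP = 1009 − 956 = 53 hPa.
V ≈ 5.8 × 53^0.622 = 5.8 × 11.82 ≈ 69 kt.
69 kt falls in the Category 1 band.

1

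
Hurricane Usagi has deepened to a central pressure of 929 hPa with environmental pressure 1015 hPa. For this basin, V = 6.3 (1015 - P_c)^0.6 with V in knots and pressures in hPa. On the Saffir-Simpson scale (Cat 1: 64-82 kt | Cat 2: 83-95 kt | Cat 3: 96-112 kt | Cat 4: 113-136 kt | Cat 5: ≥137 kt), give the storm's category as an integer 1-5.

2

ΔP = 1015 − 929 = 86 hPa.
V ≈ 6.3 × 86^0.6 = 6.3 × 14.48 ≈ 91 kt.
91 kt falls in the Category 2 band.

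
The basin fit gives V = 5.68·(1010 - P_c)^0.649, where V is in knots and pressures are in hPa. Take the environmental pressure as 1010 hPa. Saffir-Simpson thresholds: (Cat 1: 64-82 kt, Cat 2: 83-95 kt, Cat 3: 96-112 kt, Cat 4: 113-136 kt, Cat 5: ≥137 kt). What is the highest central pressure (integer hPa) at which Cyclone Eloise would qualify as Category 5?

Category 5 begins at V = 137 kt.
Required ΔP = (137/5.68)^(1/0.649) = 24.120^1.541 ≈ 134.90 hPa.
P_c ≤ 1010 − 134.90 = 875.10, so the highest integer P_c is 875 hPa.

875 hPa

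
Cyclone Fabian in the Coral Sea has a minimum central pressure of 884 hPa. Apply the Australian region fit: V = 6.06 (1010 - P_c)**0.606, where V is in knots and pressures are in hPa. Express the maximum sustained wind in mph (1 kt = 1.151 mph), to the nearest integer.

ΔP = 1010 − 884 = 126 hPa.
V ≈ 6.06 × 126^0.606 = 6.06 × 18.742 ≈ 113.579 kt.
113.579 × 1.151 ≈ 130.73 mph → 131 mph.

131 mph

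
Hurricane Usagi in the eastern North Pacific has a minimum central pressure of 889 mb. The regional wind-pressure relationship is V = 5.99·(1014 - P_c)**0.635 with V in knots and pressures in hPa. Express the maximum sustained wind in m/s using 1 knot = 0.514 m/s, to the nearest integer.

ΔP = 1014 − 889 = 125 mb.
V ≈ 5.99 × 125^0.635 = 5.99 × 21.455 ≈ 128.518 kt.
128.518 × 0.514 ≈ 66.06 m/s → 66 m/s.

66 m/s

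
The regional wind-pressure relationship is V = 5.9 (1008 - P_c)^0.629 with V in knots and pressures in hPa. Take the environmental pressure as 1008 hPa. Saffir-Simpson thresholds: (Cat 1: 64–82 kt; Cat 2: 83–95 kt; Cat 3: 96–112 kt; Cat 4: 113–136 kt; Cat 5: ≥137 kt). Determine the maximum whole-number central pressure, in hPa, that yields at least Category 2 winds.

941 hPa

Category 2 begins at V = 83 kt.
Required ΔP = (83/5.9)^(1/0.629) = 14.068^1.590 ≈ 66.91 hPa.
P_c ≤ 1008 − 66.91 = 941.09, so the highest integer P_c is 941 hPa.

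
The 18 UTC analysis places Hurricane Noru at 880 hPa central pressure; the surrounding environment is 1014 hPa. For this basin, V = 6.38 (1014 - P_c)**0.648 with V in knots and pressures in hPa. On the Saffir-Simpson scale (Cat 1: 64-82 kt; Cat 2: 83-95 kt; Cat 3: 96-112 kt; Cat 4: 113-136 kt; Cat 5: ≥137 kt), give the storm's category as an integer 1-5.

ΔP = 1014 − 880 = 134 hPa.
V ≈ 6.38 × 134^0.648 = 6.38 × 23.90 ≈ 152 kt.
152 kt falls in the Category 5 band.

5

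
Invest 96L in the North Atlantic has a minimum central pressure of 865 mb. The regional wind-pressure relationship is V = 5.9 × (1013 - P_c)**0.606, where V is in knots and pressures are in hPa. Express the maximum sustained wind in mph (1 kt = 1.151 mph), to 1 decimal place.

ΔP = 1013 − 865 = 148 mb.
V ≈ 5.9 × 148^0.606 = 5.9 × 20.662 ≈ 121.908 kt.
121.908 × 1.151 ≈ 140.32 mph → 140.3 mph.

140.3 mph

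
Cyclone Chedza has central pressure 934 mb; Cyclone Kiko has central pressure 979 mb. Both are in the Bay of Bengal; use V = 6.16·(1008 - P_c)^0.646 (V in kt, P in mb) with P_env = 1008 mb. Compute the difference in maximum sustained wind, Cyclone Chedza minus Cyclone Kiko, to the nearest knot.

Cyclone Chedza: ΔP = 74; V ≈ 6.16 × 74^0.646 ≈ 99.34 kt.
Cyclone Kiko: ΔP = 29; V ≈ 6.16 × 29^0.646 ≈ 54.24 kt.
Difference ≈ 99.34 − 54.24 = 45.10 → 45 kt.

45 kt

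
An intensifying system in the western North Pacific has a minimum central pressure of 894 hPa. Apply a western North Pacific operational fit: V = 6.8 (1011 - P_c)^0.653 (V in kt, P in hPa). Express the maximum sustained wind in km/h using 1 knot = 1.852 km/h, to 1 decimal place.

282.3 km/h

ΔP = 1011 − 894 = 117 hPa.
V ≈ 6.8 × 117^0.653 = 6.8 × 22.414 ≈ 152.417 kt.
152.417 × 1.852 ≈ 282.28 km/h → 282.3 km/h.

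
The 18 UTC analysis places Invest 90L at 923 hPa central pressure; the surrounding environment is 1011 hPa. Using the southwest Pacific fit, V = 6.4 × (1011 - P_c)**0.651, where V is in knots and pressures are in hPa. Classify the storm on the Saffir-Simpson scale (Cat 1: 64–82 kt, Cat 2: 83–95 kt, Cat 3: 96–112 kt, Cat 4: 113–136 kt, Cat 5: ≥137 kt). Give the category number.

4

ΔP = 1011 − 923 = 88 hPa.
V ≈ 6.4 × 88^0.651 = 6.4 × 18.44 ≈ 118 kt.
118 kt falls in the Category 4 band.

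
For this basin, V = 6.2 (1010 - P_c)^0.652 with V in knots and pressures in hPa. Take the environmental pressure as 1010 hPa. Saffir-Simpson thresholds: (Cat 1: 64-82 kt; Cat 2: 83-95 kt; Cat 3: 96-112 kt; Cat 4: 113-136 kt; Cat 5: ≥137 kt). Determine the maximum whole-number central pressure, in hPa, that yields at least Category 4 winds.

Category 4 begins at V = 113 kt.
Required ΔP = (113/6.2)^(1/0.652) = 18.226^1.534 ≈ 85.82 hPa.
P_c ≤ 1010 − 85.82 = 924.18, so the highest integer P_c is 924 hPa.

924 hPa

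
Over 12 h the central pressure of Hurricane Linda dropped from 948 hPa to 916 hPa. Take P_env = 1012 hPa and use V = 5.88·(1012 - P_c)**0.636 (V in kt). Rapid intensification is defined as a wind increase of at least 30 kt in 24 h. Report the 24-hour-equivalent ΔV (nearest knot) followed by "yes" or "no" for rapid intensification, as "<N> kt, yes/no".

49 kt, yes

V₁: ΔP = 64, V ≈ 5.88 × 64^0.636 ≈ 82.81 kt.
V₂: ΔP = 96, V ≈ 5.88 × 96^0.636 ≈ 107.18 kt.
ΔV over 12 h = 24.37 kt → 24 h equivalent = 24.37 × 24/12 ≈ 48.74 kt.
49 kt ≥ 30 kt ⇒ rapid intensification.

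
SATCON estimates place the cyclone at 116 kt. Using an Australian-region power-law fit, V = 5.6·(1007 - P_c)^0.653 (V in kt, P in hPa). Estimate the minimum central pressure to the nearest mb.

ΔP = (V / 5.6)^(1/0.653) = (116/5.6)^1.531.
116/5.6 = 20.714; 20.714^1.531 ≈ 103.69 mb.
P_c = 1007 − 103.69 = 903.31 ≈ 903 mb.

903 mb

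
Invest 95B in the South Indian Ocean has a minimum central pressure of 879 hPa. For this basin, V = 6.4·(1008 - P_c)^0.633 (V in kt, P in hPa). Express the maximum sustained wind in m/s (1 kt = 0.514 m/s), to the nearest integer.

ΔP = 1008 − 879 = 129 hPa.
V ≈ 6.4 × 129^0.633 = 6.4 × 21.677 ≈ 138.734 kt.
138.734 × 0.514 ≈ 71.31 m/s → 71 m/s.

71 m/s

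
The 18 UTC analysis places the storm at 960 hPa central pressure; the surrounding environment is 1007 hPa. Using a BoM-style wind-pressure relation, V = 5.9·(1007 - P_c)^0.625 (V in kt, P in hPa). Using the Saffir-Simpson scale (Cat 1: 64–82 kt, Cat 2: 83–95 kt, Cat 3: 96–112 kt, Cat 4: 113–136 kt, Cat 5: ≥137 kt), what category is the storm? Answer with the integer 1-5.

1

ΔP = 1007 − 960 = 47 hPa.
V ≈ 5.9 × 47^0.625 = 5.9 × 11.09 ≈ 65 kt.
65 kt falls in the Category 1 band.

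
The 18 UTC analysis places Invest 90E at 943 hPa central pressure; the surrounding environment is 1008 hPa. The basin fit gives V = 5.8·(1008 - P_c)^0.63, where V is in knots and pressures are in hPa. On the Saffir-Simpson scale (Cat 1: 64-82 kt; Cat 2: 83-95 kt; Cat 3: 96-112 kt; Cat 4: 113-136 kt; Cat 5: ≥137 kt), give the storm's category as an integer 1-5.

ΔP = 1008 − 943 = 65 hPa.
V ≈ 5.8 × 65^0.63 = 5.8 × 13.87 ≈ 80 kt.
80 kt falls in the Category 1 band.

1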